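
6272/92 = 1568/23 = 68.17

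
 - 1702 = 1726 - 3428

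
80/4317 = 80/4317 = 0.02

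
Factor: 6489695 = 5^1*31^1*149^1*281^1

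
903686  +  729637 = 1633323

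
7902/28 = 3951/14 = 282.21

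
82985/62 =82985/62 = 1338.47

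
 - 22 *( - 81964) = 1803208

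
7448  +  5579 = 13027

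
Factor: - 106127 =-7^1*15161^1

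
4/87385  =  4/87385  =  0.00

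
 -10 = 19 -29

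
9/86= 9/86= 0.10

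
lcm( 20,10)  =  20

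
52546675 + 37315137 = 89861812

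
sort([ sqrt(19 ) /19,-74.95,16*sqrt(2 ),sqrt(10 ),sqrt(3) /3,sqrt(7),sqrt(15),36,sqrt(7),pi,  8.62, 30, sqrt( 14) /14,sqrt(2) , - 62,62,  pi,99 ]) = [ - 74.95, - 62,sqrt ( 19) /19, sqrt(14 )/14, sqrt(3)/3,sqrt ( 2 ),sqrt(7),sqrt( 7), pi,pi,sqrt ( 10 ),sqrt(15 ),8.62 , 16*sqrt( 2 ),30, 36, 62, 99]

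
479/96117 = 479/96117  =  0.00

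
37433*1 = 37433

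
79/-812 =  -79/812 = - 0.10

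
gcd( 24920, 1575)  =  35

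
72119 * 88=6346472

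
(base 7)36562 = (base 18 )1B8A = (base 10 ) 9550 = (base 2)10010101001110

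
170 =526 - 356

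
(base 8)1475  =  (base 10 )829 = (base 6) 3501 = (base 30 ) rj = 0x33d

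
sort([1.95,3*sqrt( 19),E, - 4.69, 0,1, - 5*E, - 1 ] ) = [-5*E, - 4.69,- 1,0,1,1.95,E,3*sqrt (19 )] 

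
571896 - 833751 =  - 261855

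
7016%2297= 125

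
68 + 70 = 138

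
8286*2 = 16572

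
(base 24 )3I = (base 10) 90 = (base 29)33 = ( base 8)132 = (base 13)6C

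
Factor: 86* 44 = 3784 = 2^3 * 11^1*43^1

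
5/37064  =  5/37064 =0.00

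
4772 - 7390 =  - 2618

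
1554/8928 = 259/1488 = 0.17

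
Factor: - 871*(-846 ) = 736866=2^1*3^2*13^1*47^1*67^1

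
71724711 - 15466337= 56258374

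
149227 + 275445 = 424672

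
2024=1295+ 729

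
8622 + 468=9090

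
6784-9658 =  - 2874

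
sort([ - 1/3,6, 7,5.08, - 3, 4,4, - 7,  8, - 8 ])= [ - 8,-7, - 3, - 1/3, 4,4,5.08,6, 7,8 ]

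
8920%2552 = 1264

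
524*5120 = 2682880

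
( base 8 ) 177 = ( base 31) 43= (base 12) a7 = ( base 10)127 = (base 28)4F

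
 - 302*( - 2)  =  604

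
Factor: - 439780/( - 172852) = 5^1*11^1 * 79^( - 1) * 547^( - 1 )*1999^1 = 109945/43213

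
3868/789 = 3868/789=4.90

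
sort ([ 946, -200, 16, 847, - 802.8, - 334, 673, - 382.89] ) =[-802.8,  -  382.89,-334,-200,16,673,847, 946 ] 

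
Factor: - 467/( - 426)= 2^(-1)*3^( - 1)*71^( - 1 )*467^1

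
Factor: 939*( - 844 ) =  - 2^2*3^1*211^1*313^1 = -792516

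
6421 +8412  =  14833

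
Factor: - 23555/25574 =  - 35/38 = -2^( - 1)*5^1*7^1 * 19^ ( - 1)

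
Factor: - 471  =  -3^1 *157^1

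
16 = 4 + 12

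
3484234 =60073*58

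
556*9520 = 5293120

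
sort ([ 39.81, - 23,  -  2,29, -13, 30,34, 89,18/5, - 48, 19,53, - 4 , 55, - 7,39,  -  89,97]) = [ - 89, - 48, - 23, - 13, - 7, - 4, - 2, 18/5, 19,29, 30, 34,  39, 39.81  ,  53, 55, 89, 97]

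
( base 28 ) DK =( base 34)BA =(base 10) 384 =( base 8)600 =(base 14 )1d6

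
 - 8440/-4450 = 844/445 = 1.90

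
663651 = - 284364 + 948015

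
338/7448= 169/3724=0.05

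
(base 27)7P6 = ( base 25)969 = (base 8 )13230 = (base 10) 5784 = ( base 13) 282C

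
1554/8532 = 259/1422 = 0.18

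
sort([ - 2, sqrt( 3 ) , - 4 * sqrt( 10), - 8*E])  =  [  -  8*E, - 4 * sqrt(10), - 2, sqrt( 3)]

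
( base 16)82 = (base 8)202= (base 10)130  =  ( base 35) 3P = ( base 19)6g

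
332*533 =176956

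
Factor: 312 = 2^3*3^1*13^1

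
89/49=1 + 40/49 = 1.82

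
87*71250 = 6198750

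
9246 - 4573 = 4673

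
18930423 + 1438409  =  20368832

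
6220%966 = 424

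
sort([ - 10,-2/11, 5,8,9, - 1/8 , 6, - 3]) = [ - 10, - 3, - 2/11, - 1/8,5,6,8, 9]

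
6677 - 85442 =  - 78765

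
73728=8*9216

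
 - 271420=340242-611662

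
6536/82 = 79+29/41 = 79.71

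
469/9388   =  469/9388 = 0.05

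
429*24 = 10296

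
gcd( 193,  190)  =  1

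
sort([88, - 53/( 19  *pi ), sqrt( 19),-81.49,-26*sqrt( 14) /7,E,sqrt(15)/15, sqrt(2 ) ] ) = [ - 81.49, - 26 * sqrt( 14) /7, - 53/( 19*pi),  sqrt( 15 )/15,  sqrt( 2 ), E,  sqrt (19),  88 ]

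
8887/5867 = 1 + 3020/5867  =  1.51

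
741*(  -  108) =-80028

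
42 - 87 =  - 45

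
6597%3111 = 375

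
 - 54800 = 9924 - 64724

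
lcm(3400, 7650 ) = 30600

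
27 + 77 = 104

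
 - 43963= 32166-76129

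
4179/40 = 4179/40 = 104.47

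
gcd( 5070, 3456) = 6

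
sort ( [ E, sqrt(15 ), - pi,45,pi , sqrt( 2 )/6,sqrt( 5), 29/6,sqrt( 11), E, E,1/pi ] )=[ - pi , sqrt ( 2)/6, 1/pi,sqrt( 5 ),E, E, E, pi, sqrt( 11 ), sqrt( 15), 29/6,45]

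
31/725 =31/725 = 0.04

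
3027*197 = 596319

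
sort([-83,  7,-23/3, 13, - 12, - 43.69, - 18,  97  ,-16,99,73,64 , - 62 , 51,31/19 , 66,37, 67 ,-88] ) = [ - 88, - 83 , - 62 , - 43.69,  -  18, - 16, - 12, - 23/3,31/19,7, 13, 37,51 , 64,66,67,73,  97,  99]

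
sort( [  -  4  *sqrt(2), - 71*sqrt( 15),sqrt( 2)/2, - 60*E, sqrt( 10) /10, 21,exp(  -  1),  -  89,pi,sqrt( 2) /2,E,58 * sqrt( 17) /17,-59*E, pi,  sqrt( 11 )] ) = [ - 71*sqrt( 15 ), - 60*E , - 59 * E,-89, - 4*sqrt(2 ), sqrt(  10 )/10,exp( - 1 ),sqrt(2)/2 , sqrt (2 ) /2,  E, pi , pi,  sqrt(11 ), 58*sqrt ( 17)/17, 21 ]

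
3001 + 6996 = 9997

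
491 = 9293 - 8802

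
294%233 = 61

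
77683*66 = 5127078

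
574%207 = 160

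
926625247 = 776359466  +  150265781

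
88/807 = 88/807 = 0.11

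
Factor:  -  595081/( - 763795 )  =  5^ (  -  1)*173^( - 1 )*883^( - 1)*595081^1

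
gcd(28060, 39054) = 46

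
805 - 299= 506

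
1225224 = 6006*204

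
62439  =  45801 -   -  16638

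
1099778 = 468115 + 631663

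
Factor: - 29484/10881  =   - 2^2*3^1*7^1*31^(- 1) = -84/31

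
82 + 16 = 98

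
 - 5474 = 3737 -9211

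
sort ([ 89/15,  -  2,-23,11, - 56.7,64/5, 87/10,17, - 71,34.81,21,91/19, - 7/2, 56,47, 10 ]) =[ - 71, - 56.7, - 23, - 7/2, - 2,91/19,89/15, 87/10,10,  11 , 64/5,17,21  ,  34.81, 47,56 ] 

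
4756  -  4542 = 214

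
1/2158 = 1/2158 = 0.00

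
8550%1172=346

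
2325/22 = 105+15/22= 105.68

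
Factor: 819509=819509^1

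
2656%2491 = 165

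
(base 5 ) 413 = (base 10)108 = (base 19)5d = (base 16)6C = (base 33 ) 39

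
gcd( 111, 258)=3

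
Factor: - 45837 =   -  3^2 * 11^1*463^1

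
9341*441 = 4119381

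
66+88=154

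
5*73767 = 368835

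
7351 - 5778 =1573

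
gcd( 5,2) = 1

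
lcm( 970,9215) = 18430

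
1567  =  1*1567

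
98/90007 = 98/90007 = 0.00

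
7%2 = 1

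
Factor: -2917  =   -2917^1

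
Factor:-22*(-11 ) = 242= 2^1 * 11^2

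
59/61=59/61 = 0.97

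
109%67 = 42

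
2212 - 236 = 1976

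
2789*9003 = 25109367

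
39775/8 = 4971 + 7/8 = 4971.88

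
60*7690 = 461400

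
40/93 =40/93= 0.43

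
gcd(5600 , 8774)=2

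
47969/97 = 47969/97= 494.53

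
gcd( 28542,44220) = 402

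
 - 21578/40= -540  +  11/20= - 539.45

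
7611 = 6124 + 1487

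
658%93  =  7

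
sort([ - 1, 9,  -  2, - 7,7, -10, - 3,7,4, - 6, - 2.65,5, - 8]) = [-10 , - 8, - 7, - 6, - 3,-2.65 ,-2, - 1, 4,5,7 , 7 , 9]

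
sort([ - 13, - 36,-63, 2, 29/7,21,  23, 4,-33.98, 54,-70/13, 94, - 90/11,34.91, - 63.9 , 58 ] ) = [ - 63.9,-63, - 36,-33.98,-13, - 90/11, - 70/13, 2, 4,29/7, 21,23, 34.91,  54,58,94] 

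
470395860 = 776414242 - 306018382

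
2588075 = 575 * 4501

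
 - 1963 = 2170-4133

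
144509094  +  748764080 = 893273174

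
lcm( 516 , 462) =39732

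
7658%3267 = 1124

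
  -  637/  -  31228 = 637/31228 = 0.02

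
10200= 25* 408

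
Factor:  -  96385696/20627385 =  - 2^5*3^( - 1)*5^( - 1)*11^3*31^1*73^1*1375159^(- 1) 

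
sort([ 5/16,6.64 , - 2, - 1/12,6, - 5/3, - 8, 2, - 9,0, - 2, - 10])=[ - 10 , -9, - 8 , - 2,-2, - 5/3, - 1/12,  0, 5/16,2,6, 6.64]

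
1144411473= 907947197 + 236464276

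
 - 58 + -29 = - 87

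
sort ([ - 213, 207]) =[ - 213, 207 ] 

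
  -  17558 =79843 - 97401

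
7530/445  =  16 + 82/89 = 16.92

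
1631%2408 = 1631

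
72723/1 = 72723 =72723.00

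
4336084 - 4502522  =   -166438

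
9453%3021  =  390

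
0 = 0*593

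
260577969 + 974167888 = 1234745857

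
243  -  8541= -8298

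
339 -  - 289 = 628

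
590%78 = 44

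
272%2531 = 272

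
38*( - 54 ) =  - 2052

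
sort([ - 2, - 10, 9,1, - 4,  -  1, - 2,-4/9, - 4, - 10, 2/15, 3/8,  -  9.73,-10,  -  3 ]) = [- 10,- 10,  -  10, - 9.73, - 4, - 4,-3 , - 2, - 2, - 1, - 4/9 , 2/15, 3/8,1, 9] 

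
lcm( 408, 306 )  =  1224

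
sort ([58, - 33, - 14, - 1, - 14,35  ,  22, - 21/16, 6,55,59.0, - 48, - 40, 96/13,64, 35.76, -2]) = [ - 48, - 40, - 33, - 14, - 14, - 2, - 21/16,  -  1,6,96/13,22, 35, 35.76,55,58, 59.0,  64 ]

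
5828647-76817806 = - 70989159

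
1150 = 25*46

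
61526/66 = 932+ 7/33  =  932.21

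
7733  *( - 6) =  - 46398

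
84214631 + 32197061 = 116411692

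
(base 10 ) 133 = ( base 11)111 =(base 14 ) 97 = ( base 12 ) B1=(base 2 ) 10000101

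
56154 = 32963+23191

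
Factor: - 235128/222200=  - 3^1 * 5^( - 2)*11^( - 1 ) * 97^1 = - 291/275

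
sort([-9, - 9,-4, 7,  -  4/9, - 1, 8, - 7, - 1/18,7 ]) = [ - 9, - 9, - 7, - 4, - 1,-4/9, - 1/18, 7,  7,8] 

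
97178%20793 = 14006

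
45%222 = 45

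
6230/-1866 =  - 4+ 617/933   =  -3.34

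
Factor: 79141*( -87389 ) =  -  29^1*31^1*2729^1*2819^1 = -  6916052849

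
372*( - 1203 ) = -447516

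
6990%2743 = 1504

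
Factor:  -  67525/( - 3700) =73/4=2^(  -  2 )* 73^1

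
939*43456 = 40805184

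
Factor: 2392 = 2^3*13^1*23^1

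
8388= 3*2796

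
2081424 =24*86726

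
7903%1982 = 1957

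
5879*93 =546747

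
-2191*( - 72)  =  157752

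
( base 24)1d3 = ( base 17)317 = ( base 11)740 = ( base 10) 891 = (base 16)37B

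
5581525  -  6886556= - 1305031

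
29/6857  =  29/6857 = 0.00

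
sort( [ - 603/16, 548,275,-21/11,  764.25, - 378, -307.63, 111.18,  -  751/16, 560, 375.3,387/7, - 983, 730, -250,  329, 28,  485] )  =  [ - 983,-378, - 307.63, - 250, - 751/16, - 603/16, - 21/11, 28, 387/7, 111.18,275 , 329, 375.3,  485,548, 560,730, 764.25 ]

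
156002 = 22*7091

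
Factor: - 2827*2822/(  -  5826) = 3988897/2913 = 3^( - 1 ) * 11^1*17^1*83^1*257^1* 971^( - 1)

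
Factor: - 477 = - 3^2 * 53^1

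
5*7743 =38715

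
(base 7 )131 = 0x47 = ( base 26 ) 2j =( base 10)71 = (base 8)107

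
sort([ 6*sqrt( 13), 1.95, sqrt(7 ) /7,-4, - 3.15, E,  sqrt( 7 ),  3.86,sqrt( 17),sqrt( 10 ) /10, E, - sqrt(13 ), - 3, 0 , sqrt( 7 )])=[ - 4, - sqrt( 13 ), - 3.15, - 3,0,  sqrt (10 ) /10 , sqrt(7) /7, 1.95, sqrt( 7 ), sqrt(7 ), E,  E,3.86,  sqrt( 17 ), 6*sqrt(13) ]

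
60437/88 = 686 + 69/88 = 686.78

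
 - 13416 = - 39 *344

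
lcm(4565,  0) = 0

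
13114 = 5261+7853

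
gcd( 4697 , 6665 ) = 1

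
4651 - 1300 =3351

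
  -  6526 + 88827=82301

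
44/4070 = 2/185 = 0.01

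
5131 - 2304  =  2827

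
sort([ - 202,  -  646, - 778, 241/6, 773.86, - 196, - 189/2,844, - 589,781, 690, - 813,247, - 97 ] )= [ - 813, - 778, - 646 ,-589, - 202, - 196 ,  -  97, - 189/2, 241/6,247, 690,773.86,781, 844]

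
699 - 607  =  92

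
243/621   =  9/23 = 0.39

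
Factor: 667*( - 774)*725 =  - 2^1*3^2*5^2 * 23^1*29^2*43^1 =-  374287050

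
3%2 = 1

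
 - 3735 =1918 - 5653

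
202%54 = 40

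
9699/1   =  9699 = 9699.00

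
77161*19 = 1466059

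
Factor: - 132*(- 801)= 2^2 * 3^3*11^1 * 89^1 = 105732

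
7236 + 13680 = 20916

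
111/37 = 3 = 3.00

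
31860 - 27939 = 3921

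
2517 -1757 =760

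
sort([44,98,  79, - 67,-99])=[ - 99, - 67,  44,79, 98 ]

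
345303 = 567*609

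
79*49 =3871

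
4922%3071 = 1851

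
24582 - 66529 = - 41947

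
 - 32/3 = -32/3 =- 10.67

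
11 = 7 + 4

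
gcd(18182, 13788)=2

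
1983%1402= 581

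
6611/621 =10 + 401/621 = 10.65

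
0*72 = 0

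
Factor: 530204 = 2^2*83^1*1597^1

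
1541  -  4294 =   -  2753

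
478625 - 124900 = 353725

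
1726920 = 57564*30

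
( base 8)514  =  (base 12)238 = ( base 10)332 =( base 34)9Q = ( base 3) 110022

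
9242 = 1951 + 7291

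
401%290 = 111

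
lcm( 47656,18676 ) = 1382024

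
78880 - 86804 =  - 7924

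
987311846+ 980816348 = 1968128194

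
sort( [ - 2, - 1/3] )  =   [-2 , - 1/3 ]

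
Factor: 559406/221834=279703/110917 = 23^1*12161^1*110917^( - 1)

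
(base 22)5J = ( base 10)129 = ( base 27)4l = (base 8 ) 201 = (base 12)A9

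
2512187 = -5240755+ 7752942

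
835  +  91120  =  91955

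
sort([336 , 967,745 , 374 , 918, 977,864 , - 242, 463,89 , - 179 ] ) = [ - 242 , - 179,89,  336,374 , 463,  745, 864, 918,967,977]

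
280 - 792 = -512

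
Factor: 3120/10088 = 2^1*3^1*5^1 * 97^(-1) = 30/97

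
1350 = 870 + 480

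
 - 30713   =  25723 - 56436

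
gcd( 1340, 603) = 67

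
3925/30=130 + 5/6 = 130.83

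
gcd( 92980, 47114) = 2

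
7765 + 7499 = 15264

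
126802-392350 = -265548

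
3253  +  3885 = 7138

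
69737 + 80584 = 150321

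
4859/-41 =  - 4859/41  =  - 118.51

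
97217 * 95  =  9235615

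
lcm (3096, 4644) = 9288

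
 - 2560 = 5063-7623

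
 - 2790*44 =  - 122760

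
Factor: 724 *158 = 2^3*79^1*181^1= 114392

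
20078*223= 4477394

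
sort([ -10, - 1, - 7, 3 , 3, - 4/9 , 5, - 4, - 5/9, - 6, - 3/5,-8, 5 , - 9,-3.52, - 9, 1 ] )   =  [ - 10, - 9, - 9, -8,-7,  -  6, - 4, -3.52,-1,-3/5, - 5/9, - 4/9, 1, 3, 3,5, 5 ] 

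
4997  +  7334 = 12331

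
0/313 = 0 = 0.00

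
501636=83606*6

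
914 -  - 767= 1681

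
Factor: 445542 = 2^1*3^1*74257^1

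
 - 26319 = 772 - 27091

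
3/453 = 1/151 = 0.01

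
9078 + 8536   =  17614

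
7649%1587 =1301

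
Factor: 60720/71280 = 3^( - 3) * 23^1 = 23/27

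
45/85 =9/17 = 0.53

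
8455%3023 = 2409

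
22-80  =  - 58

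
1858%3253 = 1858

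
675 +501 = 1176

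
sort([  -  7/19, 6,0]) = [ - 7/19,0,6]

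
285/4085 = 3/43=0.07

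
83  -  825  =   - 742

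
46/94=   23/47 =0.49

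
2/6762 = 1/3381 = 0.00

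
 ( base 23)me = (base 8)1010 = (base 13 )310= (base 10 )520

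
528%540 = 528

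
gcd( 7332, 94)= 94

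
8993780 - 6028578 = 2965202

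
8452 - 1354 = 7098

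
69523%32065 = 5393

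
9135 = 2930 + 6205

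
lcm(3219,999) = 28971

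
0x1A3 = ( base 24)HB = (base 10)419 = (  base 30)DT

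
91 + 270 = 361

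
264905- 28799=236106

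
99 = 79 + 20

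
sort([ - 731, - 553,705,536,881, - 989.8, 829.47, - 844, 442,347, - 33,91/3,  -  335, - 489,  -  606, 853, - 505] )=[ - 989.8 , - 844, - 731, - 606, - 553, - 505, - 489 , - 335, - 33  ,  91/3,347, 442  ,  536, 705,  829.47,  853,881] 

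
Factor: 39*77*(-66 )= - 198198  =  - 2^1 *3^2 * 7^1*11^2*13^1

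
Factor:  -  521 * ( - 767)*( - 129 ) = - 51549303=- 3^1*13^1*43^1*59^1*521^1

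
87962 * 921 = 81013002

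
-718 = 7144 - 7862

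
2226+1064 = 3290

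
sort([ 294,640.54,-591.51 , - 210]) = [ - 591.51, - 210,  294, 640.54]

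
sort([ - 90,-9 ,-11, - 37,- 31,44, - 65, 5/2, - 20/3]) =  [- 90, - 65,-37 , - 31, - 11, - 9, - 20/3,5/2, 44]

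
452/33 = 452/33  =  13.70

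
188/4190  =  94/2095 = 0.04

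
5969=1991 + 3978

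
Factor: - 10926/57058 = -3^2*47^( - 1 ) = -9/47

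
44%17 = 10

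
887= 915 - 28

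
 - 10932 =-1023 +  - 9909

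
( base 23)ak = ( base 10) 250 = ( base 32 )7Q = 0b11111010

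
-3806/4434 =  - 1  +  314/2217 =- 0.86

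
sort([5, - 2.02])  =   [ - 2.02, 5 ] 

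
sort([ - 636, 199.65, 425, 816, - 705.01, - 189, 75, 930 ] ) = [-705.01, - 636,-189,75, 199.65, 425, 816,930]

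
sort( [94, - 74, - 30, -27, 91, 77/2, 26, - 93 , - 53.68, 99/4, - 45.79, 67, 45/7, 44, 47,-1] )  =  [ - 93, - 74, - 53.68, - 45.79, - 30, - 27, - 1  ,  45/7,99/4 , 26, 77/2,  44, 47,  67, 91,94]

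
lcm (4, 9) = 36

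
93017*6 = 558102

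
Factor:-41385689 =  - 191^1*216679^1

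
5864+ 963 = 6827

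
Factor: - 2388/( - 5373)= 4/9 = 2^2 * 3^ ( - 2)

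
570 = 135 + 435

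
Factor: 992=2^5 * 31^1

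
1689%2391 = 1689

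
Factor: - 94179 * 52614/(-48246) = 3^2 * 11^( - 1)*17^( - 1) * 37^1*43^( - 1)*79^1 * 31393^1 = 825855651/8041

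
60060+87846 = 147906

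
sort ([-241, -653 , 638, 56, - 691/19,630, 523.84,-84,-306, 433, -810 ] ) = [ - 810 , -653,-306, - 241 , - 84,- 691/19, 56,433,523.84,630, 638 ] 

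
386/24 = 16 + 1/12 = 16.08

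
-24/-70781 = 24/70781  =  0.00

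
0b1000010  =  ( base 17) 3f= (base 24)2I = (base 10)66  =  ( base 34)1w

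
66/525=22/175 = 0.13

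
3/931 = 3/931 = 0.00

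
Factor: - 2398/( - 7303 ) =2^1*11^1*67^ ( - 1 )= 22/67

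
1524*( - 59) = - 89916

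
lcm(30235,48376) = 241880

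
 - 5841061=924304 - 6765365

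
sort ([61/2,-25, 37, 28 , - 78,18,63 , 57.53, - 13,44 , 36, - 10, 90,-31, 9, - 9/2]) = [ - 78, - 31, - 25, - 13, - 10, - 9/2,  9, 18, 28,61/2,  36, 37,44,57.53,  63,  90 ]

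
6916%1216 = 836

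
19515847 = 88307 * 221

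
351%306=45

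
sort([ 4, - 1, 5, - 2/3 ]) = [ - 1,-2/3, 4,5 ] 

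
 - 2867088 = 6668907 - 9535995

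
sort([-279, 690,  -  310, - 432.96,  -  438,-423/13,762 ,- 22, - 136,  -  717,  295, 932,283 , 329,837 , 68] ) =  [ - 717, - 438, - 432.96 , - 310, - 279, - 136, -423/13, - 22, 68, 283,295, 329 , 690,762,837, 932 ] 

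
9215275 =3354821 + 5860454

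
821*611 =501631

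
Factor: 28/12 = 7/3 = 3^( - 1) * 7^1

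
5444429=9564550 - 4120121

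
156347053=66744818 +89602235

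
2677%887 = 16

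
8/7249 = 8/7249 = 0.00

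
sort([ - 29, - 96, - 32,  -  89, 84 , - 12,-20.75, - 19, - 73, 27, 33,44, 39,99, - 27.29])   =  [ - 96, - 89, -73, - 32, - 29, - 27.29, - 20.75, - 19, - 12, 27, 33,39,44,84  ,  99] 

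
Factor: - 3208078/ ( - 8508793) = 2^1*223^1*7193^1*8508793^( - 1)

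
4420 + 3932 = 8352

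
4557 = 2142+2415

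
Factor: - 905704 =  - 2^3*113213^1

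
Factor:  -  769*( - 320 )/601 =2^6 * 5^1*601^( - 1 )*769^1 = 246080/601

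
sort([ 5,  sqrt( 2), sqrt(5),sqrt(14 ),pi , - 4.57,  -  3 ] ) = [ - 4.57, - 3,sqrt( 2),  sqrt(5),pi,sqrt ( 14), 5]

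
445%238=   207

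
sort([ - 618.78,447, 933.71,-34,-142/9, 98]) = [ -618.78, - 34,-142/9, 98,447, 933.71 ] 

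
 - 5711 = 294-6005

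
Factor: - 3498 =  - 2^1*3^1*11^1*53^1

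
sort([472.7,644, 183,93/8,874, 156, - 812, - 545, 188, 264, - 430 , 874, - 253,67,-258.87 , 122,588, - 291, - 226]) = [  -  812,-545 ,- 430, - 291,-258.87,-253, - 226,93/8, 67,122,156,183,188,264,472.7,588  ,  644,874, 874 ]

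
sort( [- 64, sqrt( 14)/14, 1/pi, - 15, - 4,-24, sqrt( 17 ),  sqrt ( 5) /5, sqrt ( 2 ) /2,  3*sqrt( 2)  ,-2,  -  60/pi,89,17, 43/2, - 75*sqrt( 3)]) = [ - 75*sqrt( 3),-64, - 24, - 60/pi, - 15,-4, - 2, sqrt(14 )/14, 1/pi, sqrt( 5)/5, sqrt(2 ) /2,sqrt( 17), 3*sqrt(2 ), 17,  43/2  ,  89]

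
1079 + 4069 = 5148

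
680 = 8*85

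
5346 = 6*891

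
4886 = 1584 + 3302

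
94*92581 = 8702614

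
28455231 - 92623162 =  - 64167931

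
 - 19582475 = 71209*(-275)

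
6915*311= 2150565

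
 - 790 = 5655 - 6445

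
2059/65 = 2059/65= 31.68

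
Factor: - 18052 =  - 2^2*4513^1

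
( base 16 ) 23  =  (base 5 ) 120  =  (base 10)35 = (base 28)17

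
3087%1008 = 63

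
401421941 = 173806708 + 227615233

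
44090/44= 1002 + 1/22 = 1002.05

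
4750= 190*25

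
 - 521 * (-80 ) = 41680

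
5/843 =5/843 = 0.01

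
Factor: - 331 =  - 331^1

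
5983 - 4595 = 1388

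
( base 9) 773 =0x279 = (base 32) JP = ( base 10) 633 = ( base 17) 234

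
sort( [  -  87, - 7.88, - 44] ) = [-87, - 44,-7.88]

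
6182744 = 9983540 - 3800796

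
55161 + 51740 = 106901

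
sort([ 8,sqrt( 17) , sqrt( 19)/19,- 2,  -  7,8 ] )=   [ - 7  ,-2,sqrt( 19) /19, sqrt (17),  8, 8]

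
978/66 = 14+9/11 =14.82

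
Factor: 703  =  19^1*37^1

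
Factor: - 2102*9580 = - 2^3*5^1*479^1*1051^1 = - 20137160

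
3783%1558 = 667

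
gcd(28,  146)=2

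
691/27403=691/27403  =  0.03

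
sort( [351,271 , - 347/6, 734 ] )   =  [-347/6,271, 351,734 ] 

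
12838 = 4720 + 8118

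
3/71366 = 3/71366 = 0.00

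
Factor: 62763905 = 5^1*59^1*151^1  *1409^1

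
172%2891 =172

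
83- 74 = 9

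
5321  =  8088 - 2767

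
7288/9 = 809 + 7/9 = 809.78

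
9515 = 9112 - -403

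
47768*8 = 382144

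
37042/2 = 18521= 18521.00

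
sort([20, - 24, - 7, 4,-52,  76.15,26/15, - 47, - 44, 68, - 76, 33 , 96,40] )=[ - 76, - 52  , - 47, - 44, - 24, - 7 , 26/15, 4,  20,  33, 40, 68 , 76.15, 96 ]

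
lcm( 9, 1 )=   9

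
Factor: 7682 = 2^1*23^1*167^1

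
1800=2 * 900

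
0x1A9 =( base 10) 425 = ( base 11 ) 357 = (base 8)651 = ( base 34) CH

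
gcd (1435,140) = 35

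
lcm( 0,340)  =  0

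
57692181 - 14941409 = 42750772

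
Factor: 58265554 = 2^1 * 31^1 * 939767^1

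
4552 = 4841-289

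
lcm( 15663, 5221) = 15663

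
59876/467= 59876/467=128.21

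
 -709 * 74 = - 52466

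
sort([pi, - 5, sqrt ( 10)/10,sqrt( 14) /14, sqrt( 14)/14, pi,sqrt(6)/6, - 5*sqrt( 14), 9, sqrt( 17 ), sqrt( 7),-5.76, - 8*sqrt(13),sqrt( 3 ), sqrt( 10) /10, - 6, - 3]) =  [ - 8*sqrt( 13 ), - 5*sqrt(14 ) , - 6 , - 5.76, - 5,-3,sqrt(14 )/14,sqrt(  14) /14, sqrt( 10)/10,sqrt( 10) /10, sqrt( 6) /6, sqrt( 3),sqrt( 7 ),pi,pi,sqrt( 17 ) , 9] 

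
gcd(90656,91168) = 32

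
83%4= 3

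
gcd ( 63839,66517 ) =1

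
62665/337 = 62665/337 = 185.95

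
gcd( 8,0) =8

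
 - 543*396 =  - 215028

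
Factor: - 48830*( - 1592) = 2^4*5^1*19^1*199^1*257^1 = 77737360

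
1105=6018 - 4913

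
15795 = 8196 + 7599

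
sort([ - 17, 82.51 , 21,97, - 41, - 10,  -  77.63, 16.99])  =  [ - 77.63, - 41, - 17, - 10, 16.99,21, 82.51,  97 ]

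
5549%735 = 404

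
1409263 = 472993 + 936270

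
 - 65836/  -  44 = 1496+3/11 =1496.27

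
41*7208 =295528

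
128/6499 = 128/6499=0.02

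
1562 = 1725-163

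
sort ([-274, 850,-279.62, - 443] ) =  [ - 443,- 279.62, -274,850]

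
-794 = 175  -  969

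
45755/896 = 51 + 59/896 = 51.07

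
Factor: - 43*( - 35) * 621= 934605= 3^3*5^1*7^1*23^1*43^1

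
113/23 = 113/23 = 4.91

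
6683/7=6683/7 =954.71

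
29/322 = 29/322 =0.09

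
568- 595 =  - 27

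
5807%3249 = 2558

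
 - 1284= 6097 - 7381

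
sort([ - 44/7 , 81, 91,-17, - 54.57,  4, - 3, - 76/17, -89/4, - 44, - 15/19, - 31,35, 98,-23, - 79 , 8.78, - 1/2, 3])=[ - 79,-54.57,-44, - 31,  -  23, - 89/4,- 17, - 44/7, - 76/17 ,- 3, - 15/19  ,- 1/2, 3,  4, 8.78, 35 , 81,91, 98]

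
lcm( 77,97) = 7469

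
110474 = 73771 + 36703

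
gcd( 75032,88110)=2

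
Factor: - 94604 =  - 2^2*67^1*353^1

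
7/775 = 7/775 = 0.01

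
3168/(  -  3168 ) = - 1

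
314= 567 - 253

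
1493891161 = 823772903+670118258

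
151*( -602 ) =-90902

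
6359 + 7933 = 14292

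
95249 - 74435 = 20814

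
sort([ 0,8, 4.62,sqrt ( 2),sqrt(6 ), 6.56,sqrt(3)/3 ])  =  [ 0,sqrt( 3) /3,sqrt(2),sqrt(6), 4.62,  6.56, 8]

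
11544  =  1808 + 9736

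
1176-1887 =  - 711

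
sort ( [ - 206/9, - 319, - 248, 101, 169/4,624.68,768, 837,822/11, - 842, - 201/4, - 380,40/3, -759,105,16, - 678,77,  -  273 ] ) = [ - 842, - 759, - 678, - 380  , - 319 , - 273, - 248, - 201/4, - 206/9, 40/3,16,169/4,822/11, 77,  101, 105, 624.68,768, 837]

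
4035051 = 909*4439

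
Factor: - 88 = - 2^3*11^1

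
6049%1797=658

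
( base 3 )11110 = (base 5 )440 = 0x78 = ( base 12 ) A0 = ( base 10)120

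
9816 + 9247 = 19063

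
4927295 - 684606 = 4242689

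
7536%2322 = 570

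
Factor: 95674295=5^1*653^1*29303^1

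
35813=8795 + 27018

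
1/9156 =1/9156 =0.00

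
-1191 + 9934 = 8743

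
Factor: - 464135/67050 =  - 623/90  =  - 2^( - 1)*3^(  -  2) * 5^( - 1) *7^1*89^1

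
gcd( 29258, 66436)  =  2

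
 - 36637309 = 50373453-87010762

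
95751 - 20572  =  75179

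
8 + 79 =87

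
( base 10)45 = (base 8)55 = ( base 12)39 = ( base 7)63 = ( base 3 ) 1200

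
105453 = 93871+11582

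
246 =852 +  - 606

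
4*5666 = 22664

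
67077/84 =22359/28 = 798.54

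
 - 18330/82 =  - 224 + 19/41 = - 223.54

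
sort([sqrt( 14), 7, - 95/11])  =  [ - 95/11,  sqrt ( 14),7 ]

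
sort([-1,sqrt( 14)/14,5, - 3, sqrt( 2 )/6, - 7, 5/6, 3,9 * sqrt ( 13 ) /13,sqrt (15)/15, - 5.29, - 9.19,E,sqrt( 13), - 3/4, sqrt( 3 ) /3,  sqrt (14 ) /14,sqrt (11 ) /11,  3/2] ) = [-9.19,  -  7,  -  5.29, - 3,-1,-3/4, sqrt ( 2)/6,sqrt (15 )/15, sqrt( 14)/14,sqrt( 14)/14, sqrt ( 11)/11,sqrt( 3 ) /3,5/6, 3/2 , 9 * sqrt (13) /13, E, 3, sqrt( 13), 5]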